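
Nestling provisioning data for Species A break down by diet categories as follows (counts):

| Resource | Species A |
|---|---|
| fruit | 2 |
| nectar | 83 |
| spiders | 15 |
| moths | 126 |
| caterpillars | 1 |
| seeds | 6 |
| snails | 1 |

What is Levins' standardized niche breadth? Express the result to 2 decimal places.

0.23

Proportions for Species A (n=234): 2/234=0.0085, 83/234=0.3547, 15/234=0.0641, 126/234=0.5385, 1/234=0.0043, 6/234=0.0256, 1/234=0.0043
Σpᵢ² = 0.0085² + 0.3547² + 0.0641² + 0.5385² + 0.0043² + 0.0256² + 0.0043² = 0.000072 + 0.125812 + 0.004109 + 0.289982 + 0.000018 + 0.000655 + 0.000018 = 0.420666
B = 1 / 0.420666 = 2.3772
Bₛ = (B − 1)/(n − 1) = (2.3772 − 1)/(7 − 1) = 1.3772/6 = 0.2295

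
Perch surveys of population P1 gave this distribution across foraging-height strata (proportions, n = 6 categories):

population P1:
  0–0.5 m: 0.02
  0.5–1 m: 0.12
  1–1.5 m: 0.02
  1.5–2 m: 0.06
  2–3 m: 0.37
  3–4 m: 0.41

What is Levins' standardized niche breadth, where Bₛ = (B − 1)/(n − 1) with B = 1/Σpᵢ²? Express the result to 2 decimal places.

Σpᵢ² = 0.02² + 0.12² + 0.02² + 0.06² + 0.37² + 0.41² = 0.0004 + 0.0144 + 0.0004 + 0.0036 + 0.1369 + 0.1681 = 0.3238
B = 1 / 0.3238 = 3.0883
Bₛ = (B − 1)/(n − 1) = (3.0883 − 1)/(6 − 1) = 2.0883/5 = 0.4177

0.42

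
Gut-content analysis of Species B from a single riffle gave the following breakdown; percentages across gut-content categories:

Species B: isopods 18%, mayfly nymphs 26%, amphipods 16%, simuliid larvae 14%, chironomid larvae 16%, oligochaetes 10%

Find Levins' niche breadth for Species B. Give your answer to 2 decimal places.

Convert percentages to proportions (divide by 100).
Σpᵢ² = 0.18² + 0.26² + 0.16² + 0.14² + 0.16² + 0.10² = 0.0324 + 0.0676 + 0.0256 + 0.0196 + 0.0256 + 0.0100 = 0.1808
B = 1 / 0.1808 = 5.5310

5.53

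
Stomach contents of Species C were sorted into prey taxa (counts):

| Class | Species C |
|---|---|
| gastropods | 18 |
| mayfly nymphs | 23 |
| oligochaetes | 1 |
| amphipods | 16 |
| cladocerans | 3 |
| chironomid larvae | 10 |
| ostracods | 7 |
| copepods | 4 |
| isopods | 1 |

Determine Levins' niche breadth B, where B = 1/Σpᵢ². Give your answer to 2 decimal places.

5.36

Proportions for Species C (n=83): 18/83=0.2169, 23/83=0.2771, 1/83=0.0120, 16/83=0.1928, 3/83=0.0361, 10/83=0.1205, 7/83=0.0843, 4/83=0.0482, 1/83=0.0120
Σpᵢ² = 0.2169² + 0.2771² + 0.0120² + 0.1928² + 0.0361² + 0.1205² + 0.0843² + 0.0482² + 0.0120² = 0.047046 + 0.076784 + 0.000144 + 0.037172 + 0.001303 + 0.014520 + 0.007106 + 0.002323 + 0.000144 = 0.186542
B = 1 / 0.186542 = 5.3607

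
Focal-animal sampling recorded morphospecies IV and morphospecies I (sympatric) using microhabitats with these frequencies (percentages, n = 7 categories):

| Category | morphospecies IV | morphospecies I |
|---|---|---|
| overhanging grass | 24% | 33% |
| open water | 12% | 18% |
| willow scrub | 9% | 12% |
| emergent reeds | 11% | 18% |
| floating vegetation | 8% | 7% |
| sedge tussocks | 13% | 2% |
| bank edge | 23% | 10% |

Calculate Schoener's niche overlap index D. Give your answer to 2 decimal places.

Convert percentages to proportions (divide by 100).
Σ|p₁ᵢ − p₂ᵢ| = 0.09 + 0.06 + 0.03 + 0.07 + 0.01 + 0.11 + 0.13 = 0.50
D = 1 − ½ × 0.50 = 1 − 0.250 = 0.7500

0.75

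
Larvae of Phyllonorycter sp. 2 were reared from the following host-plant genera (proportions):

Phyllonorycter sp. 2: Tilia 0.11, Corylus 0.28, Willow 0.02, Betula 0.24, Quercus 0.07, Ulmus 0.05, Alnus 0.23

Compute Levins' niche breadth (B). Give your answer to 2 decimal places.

4.79

Σpᵢ² = 0.11² + 0.28² + 0.02² + 0.24² + 0.07² + 0.05² + 0.23² = 0.0121 + 0.0784 + 0.0004 + 0.0576 + 0.0049 + 0.0025 + 0.0529 = 0.2088
B = 1 / 0.2088 = 4.7893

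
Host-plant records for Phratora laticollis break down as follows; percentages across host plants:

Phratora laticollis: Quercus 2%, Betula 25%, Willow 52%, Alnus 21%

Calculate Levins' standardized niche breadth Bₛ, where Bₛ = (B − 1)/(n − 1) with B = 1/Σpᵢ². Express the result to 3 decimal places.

Convert percentages to proportions (divide by 100).
Σpᵢ² = 0.02² + 0.25² + 0.52² + 0.21² = 0.0004 + 0.0625 + 0.2704 + 0.0441 = 0.3774
B = 1 / 0.3774 = 2.64971
Bₛ = (B − 1)/(n − 1) = (2.64971 − 1)/(4 − 1) = 1.64971/3 = 0.54990

0.550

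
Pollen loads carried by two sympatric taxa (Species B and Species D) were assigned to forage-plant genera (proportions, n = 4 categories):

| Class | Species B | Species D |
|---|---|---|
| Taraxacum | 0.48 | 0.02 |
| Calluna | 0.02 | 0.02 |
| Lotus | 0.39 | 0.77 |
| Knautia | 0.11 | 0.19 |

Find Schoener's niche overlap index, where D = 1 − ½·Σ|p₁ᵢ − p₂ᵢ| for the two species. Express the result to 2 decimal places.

Σ|p₁ᵢ − p₂ᵢ| = 0.46 + 0.00 + 0.38 + 0.08 = 0.92
D = 1 − ½ × 0.92 = 1 − 0.460 = 0.5400

0.54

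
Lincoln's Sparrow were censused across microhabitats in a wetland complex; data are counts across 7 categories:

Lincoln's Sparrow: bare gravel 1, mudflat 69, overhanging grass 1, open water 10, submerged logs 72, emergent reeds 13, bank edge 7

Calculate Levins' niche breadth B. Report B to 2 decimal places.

Proportions for Lincoln's Sparrow (n=173): 1/173=0.0058, 69/173=0.3988, 1/173=0.0058, 10/173=0.0578, 72/173=0.4162, 13/173=0.0751, 7/173=0.0405
Σpᵢ² = 0.0058² + 0.3988² + 0.0058² + 0.0578² + 0.4162² + 0.0751² + 0.0405² = 0.000034 + 0.159041 + 0.000034 + 0.003341 + 0.173222 + 0.005640 + 0.001640 = 0.342952
B = 1 / 0.342952 = 2.9159

2.92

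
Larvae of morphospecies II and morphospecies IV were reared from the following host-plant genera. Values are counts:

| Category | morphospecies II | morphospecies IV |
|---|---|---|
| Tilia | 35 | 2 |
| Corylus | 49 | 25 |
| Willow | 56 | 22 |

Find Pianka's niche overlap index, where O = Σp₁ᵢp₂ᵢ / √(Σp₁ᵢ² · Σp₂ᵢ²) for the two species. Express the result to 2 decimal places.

0.92

Proportions for morphospecies II (n=140): 35/140=0.2500, 49/140=0.3500, 56/140=0.4000
Proportions for morphospecies IV (n=49): 2/49=0.0408, 25/49=0.5102, 22/49=0.4490
Σ p₁ᵢp₂ᵢ = 0.010200 + 0.178570 + 0.179600 = 0.368370
Σp_1ᵢ² = 0.2500² + 0.3500² + 0.4000² = 0.062500 + 0.122500 + 0.160000 = 0.345000
Σp_2ᵢ² = 0.0408² + 0.5102² + 0.4490² = 0.001665 + 0.260304 + 0.201601 = 0.463570
O = 0.368370 / √(0.345000 × 0.463570) = 0.368370 / 0.3999146 = 0.9211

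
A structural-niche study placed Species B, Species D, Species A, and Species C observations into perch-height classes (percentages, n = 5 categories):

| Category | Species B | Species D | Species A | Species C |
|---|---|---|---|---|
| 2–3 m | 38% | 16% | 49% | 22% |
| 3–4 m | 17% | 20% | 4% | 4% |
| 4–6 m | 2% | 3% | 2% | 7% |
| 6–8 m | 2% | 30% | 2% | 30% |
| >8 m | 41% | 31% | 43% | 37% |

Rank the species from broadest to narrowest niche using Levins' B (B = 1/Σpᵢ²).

Convert percentages to proportions (divide by 100).
Σp_Bᵢ² = 0.38² + 0.17² + 0.02² + 0.02² + 0.41² = 0.1444 + 0.0289 + 0.0004 + 0.0004 + 0.1681 = 0.3422
B_B = 1 / 0.3422 = 2.9223
Σp_Dᵢ² = 0.16² + 0.20² + 0.03² + 0.30² + 0.31² = 0.0256 + 0.0400 + 0.0009 + 0.0900 + 0.0961 = 0.2526
B_D = 1 / 0.2526 = 3.9588
Σp_Aᵢ² = 0.49² + 0.04² + 0.02² + 0.02² + 0.43² = 0.2401 + 0.0016 + 0.0004 + 0.0004 + 0.1849 = 0.4274
B_A = 1 / 0.4274 = 2.3397
Σp_Cᵢ² = 0.22² + 0.04² + 0.07² + 0.30² + 0.37² = 0.0484 + 0.0016 + 0.0049 + 0.0900 + 0.1369 = 0.2818
B_C = 1 / 0.2818 = 3.5486
Ranking by B (broadest → narrowest): Species D (3.96) > Species C (3.55) > Species B (2.92) > Species A (2.34)

Species D > Species C > Species B > Species A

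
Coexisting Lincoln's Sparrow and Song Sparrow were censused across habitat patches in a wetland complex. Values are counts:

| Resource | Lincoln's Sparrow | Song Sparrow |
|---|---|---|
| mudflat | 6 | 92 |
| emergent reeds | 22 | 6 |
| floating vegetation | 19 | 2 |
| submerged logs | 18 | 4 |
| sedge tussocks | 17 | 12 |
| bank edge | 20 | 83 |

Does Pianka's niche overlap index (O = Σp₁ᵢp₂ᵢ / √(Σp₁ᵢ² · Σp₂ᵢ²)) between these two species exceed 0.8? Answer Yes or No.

No

Proportions for Lincoln's Sparrow (n=102): 6/102=0.0588, 22/102=0.2157, 19/102=0.1863, 18/102=0.1765, 17/102=0.1667, 20/102=0.1961
Proportions for Song Sparrow (n=199): 92/199=0.4623, 6/199=0.0302, 2/199=0.0101, 4/199=0.0201, 12/199=0.0603, 83/199=0.4171
Σ p₁ᵢp₂ᵢ = 0.027183 + 0.006514 + 0.001882 + 0.003548 + 0.010052 + 0.081793 = 0.130972
Σp_1ᵢ² = 0.0588² + 0.2157² + 0.1863² + 0.1765² + 0.1667² + 0.1961² = 0.003457 + 0.046526 + 0.034708 + 0.031152 + 0.027789 + 0.038455 = 0.182087
Σp_2ᵢ² = 0.4623² + 0.0302² + 0.0101² + 0.0201² + 0.0603² + 0.4171² = 0.213721 + 0.000912 + 0.000102 + 0.000404 + 0.003636 + 0.173972 = 0.392747
O = 0.130972 / √(0.182087 × 0.392747) = 0.130972 / 0.2674212 = 0.4898
O = 0.4898 < 0.8 → No.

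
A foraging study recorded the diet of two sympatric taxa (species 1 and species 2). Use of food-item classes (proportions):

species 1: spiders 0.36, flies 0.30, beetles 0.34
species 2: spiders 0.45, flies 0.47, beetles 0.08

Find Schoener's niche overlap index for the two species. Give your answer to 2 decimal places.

Σ|p₁ᵢ − p₂ᵢ| = 0.09 + 0.17 + 0.26 = 0.52
D = 1 − ½ × 0.52 = 1 − 0.260 = 0.7400

0.74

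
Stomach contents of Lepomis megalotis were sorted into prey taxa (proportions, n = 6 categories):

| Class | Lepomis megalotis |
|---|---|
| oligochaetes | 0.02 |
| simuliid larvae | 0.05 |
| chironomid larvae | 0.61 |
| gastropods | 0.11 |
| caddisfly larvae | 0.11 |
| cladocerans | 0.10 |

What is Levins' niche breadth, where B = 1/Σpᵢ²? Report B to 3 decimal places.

2.444

Σpᵢ² = 0.02² + 0.05² + 0.61² + 0.11² + 0.11² + 0.10² = 0.0004 + 0.0025 + 0.3721 + 0.0121 + 0.0121 + 0.0100 = 0.4092
B = 1 / 0.4092 = 2.44379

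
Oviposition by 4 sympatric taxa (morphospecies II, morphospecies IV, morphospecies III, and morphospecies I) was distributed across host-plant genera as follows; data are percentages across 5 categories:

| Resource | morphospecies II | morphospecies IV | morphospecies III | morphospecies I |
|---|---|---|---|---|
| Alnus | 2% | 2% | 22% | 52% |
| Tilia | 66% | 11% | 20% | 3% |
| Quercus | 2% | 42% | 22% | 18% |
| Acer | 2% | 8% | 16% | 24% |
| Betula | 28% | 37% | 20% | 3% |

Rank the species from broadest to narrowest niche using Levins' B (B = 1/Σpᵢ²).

Convert percentages to proportions (divide by 100).
Σp_IIᵢ² = 0.02² + 0.66² + 0.02² + 0.02² + 0.28² = 0.0004 + 0.4356 + 0.0004 + 0.0004 + 0.0784 = 0.5152
B_II = 1 / 0.5152 = 1.9410
Σp_IVᵢ² = 0.02² + 0.11² + 0.42² + 0.08² + 0.37² = 0.0004 + 0.0121 + 0.1764 + 0.0064 + 0.1369 = 0.3322
B_IV = 1 / 0.3322 = 3.0102
Σp_IIIᵢ² = 0.22² + 0.20² + 0.22² + 0.16² + 0.20² = 0.0484 + 0.0400 + 0.0484 + 0.0256 + 0.0400 = 0.2024
B_III = 1 / 0.2024 = 4.9407
Σp_Iᵢ² = 0.52² + 0.03² + 0.18² + 0.24² + 0.03² = 0.2704 + 0.0009 + 0.0324 + 0.0576 + 0.0009 = 0.3622
B_I = 1 / 0.3622 = 2.7609
Ranking by B (broadest → narrowest): morphospecies III (4.94) > morphospecies IV (3.01) > morphospecies I (2.76) > morphospecies II (1.94)

morphospecies III > morphospecies IV > morphospecies I > morphospecies II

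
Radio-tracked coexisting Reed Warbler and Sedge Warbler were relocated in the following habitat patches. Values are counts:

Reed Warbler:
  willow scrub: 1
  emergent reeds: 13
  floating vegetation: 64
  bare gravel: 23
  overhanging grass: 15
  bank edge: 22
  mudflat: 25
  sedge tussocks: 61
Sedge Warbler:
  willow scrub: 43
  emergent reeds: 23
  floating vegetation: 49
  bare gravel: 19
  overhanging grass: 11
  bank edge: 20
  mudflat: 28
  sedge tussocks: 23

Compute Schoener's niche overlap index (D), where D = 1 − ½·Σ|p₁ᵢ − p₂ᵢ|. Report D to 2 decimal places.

0.74

Proportions for Reed Warbler (n=224): 1/224=0.0045, 13/224=0.0580, 64/224=0.2857, 23/224=0.1027, 15/224=0.0670, 22/224=0.0982, 25/224=0.1116, 61/224=0.2723
Proportions for Sedge Warbler (n=216): 43/216=0.1991, 23/216=0.1065, 49/216=0.2269, 19/216=0.0880, 11/216=0.0509, 20/216=0.0926, 28/216=0.1296, 23/216=0.1065
Σ|p₁ᵢ − p₂ᵢ| = 0.1946 + 0.0485 + 0.0588 + 0.0147 + 0.0161 + 0.0056 + 0.0180 + 0.1658 = 0.5221
D = 1 − ½ × 0.5221 = 1 − 0.26105 = 0.73895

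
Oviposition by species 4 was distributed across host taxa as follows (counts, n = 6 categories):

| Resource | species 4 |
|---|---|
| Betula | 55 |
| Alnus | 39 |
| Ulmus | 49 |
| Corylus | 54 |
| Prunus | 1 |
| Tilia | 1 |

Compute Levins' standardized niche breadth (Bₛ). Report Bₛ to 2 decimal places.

0.60

Proportions for species 4 (n=199): 55/199=0.2764, 39/199=0.1960, 49/199=0.2462, 54/199=0.2714, 1/199=0.0050, 1/199=0.0050
Σpᵢ² = 0.2764² + 0.1960² + 0.2462² + 0.2714² + 0.0050² + 0.0050² = 0.076397 + 0.038416 + 0.060614 + 0.073658 + 0.000025 + 0.000025 = 0.249135
B = 1 / 0.249135 = 4.0139
Bₛ = (B − 1)/(n − 1) = (4.0139 − 1)/(6 − 1) = 3.0139/5 = 0.6028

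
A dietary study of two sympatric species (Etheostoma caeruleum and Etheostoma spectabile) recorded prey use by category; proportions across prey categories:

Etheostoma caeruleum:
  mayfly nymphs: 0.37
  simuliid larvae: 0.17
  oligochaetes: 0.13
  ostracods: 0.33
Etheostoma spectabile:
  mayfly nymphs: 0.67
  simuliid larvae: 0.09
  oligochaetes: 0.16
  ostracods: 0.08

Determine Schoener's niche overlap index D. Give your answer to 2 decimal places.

Σ|p₁ᵢ − p₂ᵢ| = 0.30 + 0.08 + 0.03 + 0.25 = 0.66
D = 1 − ½ × 0.66 = 1 − 0.330 = 0.6700

0.67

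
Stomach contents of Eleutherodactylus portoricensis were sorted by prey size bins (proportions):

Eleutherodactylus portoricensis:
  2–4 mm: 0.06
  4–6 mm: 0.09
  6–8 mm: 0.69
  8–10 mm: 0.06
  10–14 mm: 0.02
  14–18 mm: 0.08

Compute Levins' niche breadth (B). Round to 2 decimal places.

2.01

Σpᵢ² = 0.06² + 0.09² + 0.69² + 0.06² + 0.02² + 0.08² = 0.0036 + 0.0081 + 0.4761 + 0.0036 + 0.0004 + 0.0064 = 0.4982
B = 1 / 0.4982 = 2.0072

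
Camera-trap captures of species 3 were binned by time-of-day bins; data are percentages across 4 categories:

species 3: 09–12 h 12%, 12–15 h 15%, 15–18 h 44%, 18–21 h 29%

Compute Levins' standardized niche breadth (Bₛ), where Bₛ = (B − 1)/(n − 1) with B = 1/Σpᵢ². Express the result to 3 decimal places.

0.726

Convert percentages to proportions (divide by 100).
Σpᵢ² = 0.12² + 0.15² + 0.44² + 0.29² = 0.0144 + 0.0225 + 0.1936 + 0.0841 = 0.3146
B = 1 / 0.3146 = 3.17864
Bₛ = (B − 1)/(n − 1) = (3.17864 − 1)/(4 − 1) = 2.17864/3 = 0.72621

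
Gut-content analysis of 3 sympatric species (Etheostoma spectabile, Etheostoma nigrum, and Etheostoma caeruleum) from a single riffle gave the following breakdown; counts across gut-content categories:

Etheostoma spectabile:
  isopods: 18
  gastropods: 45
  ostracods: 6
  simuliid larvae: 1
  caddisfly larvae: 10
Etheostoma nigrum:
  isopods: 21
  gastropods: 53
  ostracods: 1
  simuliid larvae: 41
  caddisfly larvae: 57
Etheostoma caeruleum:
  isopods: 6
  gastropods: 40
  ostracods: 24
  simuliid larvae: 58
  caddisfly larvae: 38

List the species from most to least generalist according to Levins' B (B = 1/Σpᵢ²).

Etheostoma caeruleum > Etheostoma nigrum > Etheostoma spectabile

Proportions for Etheostoma spectabile (n=80): 18/80=0.2250, 45/80=0.5625, 6/80=0.0750, 1/80=0.0125, 10/80=0.1250
Proportions for Etheostoma nigrum (n=173): 21/173=0.1214, 53/173=0.3064, 1/173=0.0058, 41/173=0.2370, 57/173=0.3295
Proportions for Etheostoma caeruleum (n=166): 6/166=0.0361, 40/166=0.2410, 24/166=0.1446, 58/166=0.3494, 38/166=0.2289
Σp_specᵢ² = 0.2250² + 0.5625² + 0.0750² + 0.0125² + 0.1250² = 0.050625 + 0.316406 + 0.005625 + 0.000156 + 0.015625 = 0.388437
B_spec = 1 / 0.388437 = 2.5744
Σp_nigrᵢ² = 0.1214² + 0.3064² + 0.0058² + 0.2370² + 0.3295² = 0.014738 + 0.093881 + 0.000034 + 0.056169 + 0.108570 = 0.273392
B_nigr = 1 / 0.273392 = 3.6578
Σp_caerᵢ² = 0.0361² + 0.2410² + 0.1446² + 0.3494² + 0.2289² = 0.001303 + 0.058081 + 0.020909 + 0.122080 + 0.052395 = 0.254768
B_caer = 1 / 0.254768 = 3.9251
Ranking by B (broadest → narrowest): Etheostoma caeruleum (3.93) > Etheostoma nigrum (3.66) > Etheostoma spectabile (2.57)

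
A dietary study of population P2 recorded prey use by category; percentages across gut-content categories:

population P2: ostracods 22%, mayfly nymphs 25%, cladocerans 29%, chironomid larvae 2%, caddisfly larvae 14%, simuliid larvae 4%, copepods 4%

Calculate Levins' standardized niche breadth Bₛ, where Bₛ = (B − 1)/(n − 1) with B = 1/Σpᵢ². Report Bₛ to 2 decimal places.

Convert percentages to proportions (divide by 100).
Σpᵢ² = 0.22² + 0.25² + 0.29² + 0.02² + 0.14² + 0.04² + 0.04² = 0.0484 + 0.0625 + 0.0841 + 0.0004 + 0.0196 + 0.0016 + 0.0016 = 0.2182
B = 1 / 0.2182 = 4.5830
Bₛ = (B − 1)/(n − 1) = (4.5830 − 1)/(7 − 1) = 3.5830/6 = 0.5972

0.60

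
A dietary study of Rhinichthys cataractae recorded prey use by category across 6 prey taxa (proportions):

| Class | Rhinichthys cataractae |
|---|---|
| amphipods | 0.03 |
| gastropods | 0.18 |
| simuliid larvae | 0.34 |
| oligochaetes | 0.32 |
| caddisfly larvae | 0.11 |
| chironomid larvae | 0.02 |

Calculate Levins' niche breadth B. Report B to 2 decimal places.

Σpᵢ² = 0.03² + 0.18² + 0.34² + 0.32² + 0.11² + 0.02² = 0.0009 + 0.0324 + 0.1156 + 0.1024 + 0.0121 + 0.0004 = 0.2638
B = 1 / 0.2638 = 3.7908

3.79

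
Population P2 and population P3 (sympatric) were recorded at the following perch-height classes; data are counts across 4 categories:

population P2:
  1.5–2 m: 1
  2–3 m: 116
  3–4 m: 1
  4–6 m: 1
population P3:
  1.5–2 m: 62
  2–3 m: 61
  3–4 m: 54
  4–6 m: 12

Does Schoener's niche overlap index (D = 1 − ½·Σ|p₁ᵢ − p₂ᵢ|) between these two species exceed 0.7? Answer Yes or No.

No

Proportions for population P2 (n=119): 1/119=0.0084, 116/119=0.9748, 1/119=0.0084, 1/119=0.0084
Proportions for population P3 (n=189): 62/189=0.3280, 61/189=0.3228, 54/189=0.2857, 12/189=0.0635
Σ|p₁ᵢ − p₂ᵢ| = 0.3196 + 0.6520 + 0.2773 + 0.0551 = 1.3040
D = 1 − ½ × 1.3040 = 1 − 0.65200 = 0.34800
D = 0.34800 < 0.7 → No.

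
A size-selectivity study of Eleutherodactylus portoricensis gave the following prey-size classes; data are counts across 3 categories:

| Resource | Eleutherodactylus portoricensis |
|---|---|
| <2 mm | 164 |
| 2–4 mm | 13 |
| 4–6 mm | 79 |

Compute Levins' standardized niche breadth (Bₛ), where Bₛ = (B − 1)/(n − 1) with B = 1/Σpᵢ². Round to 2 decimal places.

0.48

Proportions for Eleutherodactylus portoricensis (n=256): 164/256=0.6406, 13/256=0.0508, 79/256=0.3086
Σpᵢ² = 0.6406² + 0.0508² + 0.3086² = 0.410368 + 0.002581 + 0.095234 = 0.508183
B = 1 / 0.508183 = 1.9678
Bₛ = (B − 1)/(n − 1) = (1.9678 − 1)/(3 − 1) = 0.9678/2 = 0.4839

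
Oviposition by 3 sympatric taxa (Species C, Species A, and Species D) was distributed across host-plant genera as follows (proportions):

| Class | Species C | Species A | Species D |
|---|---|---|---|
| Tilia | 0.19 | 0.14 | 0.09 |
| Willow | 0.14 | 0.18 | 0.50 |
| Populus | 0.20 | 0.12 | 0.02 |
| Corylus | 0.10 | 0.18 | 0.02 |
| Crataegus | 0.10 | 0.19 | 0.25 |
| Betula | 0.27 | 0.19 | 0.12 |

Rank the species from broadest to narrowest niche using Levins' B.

Species A > Species C > Species D

Σp_Cᵢ² = 0.19² + 0.14² + 0.20² + 0.10² + 0.10² + 0.27² = 0.0361 + 0.0196 + 0.0400 + 0.0100 + 0.0100 + 0.0729 = 0.1886
B_C = 1 / 0.1886 = 5.3022
Σp_Aᵢ² = 0.14² + 0.18² + 0.12² + 0.18² + 0.19² + 0.19² = 0.0196 + 0.0324 + 0.0144 + 0.0324 + 0.0361 + 0.0361 = 0.1710
B_A = 1 / 0.1710 = 5.8480
Σp_Dᵢ² = 0.09² + 0.50² + 0.02² + 0.02² + 0.25² + 0.12² = 0.0081 + 0.2500 + 0.0004 + 0.0004 + 0.0625 + 0.0144 = 0.3358
B_D = 1 / 0.3358 = 2.9780
Ranking by B (broadest → narrowest): Species A (5.85) > Species C (5.30) > Species D (2.98)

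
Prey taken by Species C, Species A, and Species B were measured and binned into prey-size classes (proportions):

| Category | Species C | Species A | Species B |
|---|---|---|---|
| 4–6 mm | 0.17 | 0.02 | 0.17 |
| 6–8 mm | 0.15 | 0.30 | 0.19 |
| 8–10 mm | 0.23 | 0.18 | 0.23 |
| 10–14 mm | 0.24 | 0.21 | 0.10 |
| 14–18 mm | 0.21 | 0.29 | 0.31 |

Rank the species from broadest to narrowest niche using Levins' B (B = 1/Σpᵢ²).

Species C > Species B > Species A

Σp_Cᵢ² = 0.17² + 0.15² + 0.23² + 0.24² + 0.21² = 0.0289 + 0.0225 + 0.0529 + 0.0576 + 0.0441 = 0.2060
B_C = 1 / 0.2060 = 4.8544
Σp_Aᵢ² = 0.02² + 0.30² + 0.18² + 0.21² + 0.29² = 0.0004 + 0.0900 + 0.0324 + 0.0441 + 0.0841 = 0.2510
B_A = 1 / 0.2510 = 3.9841
Σp_Bᵢ² = 0.17² + 0.19² + 0.23² + 0.10² + 0.31² = 0.0289 + 0.0361 + 0.0529 + 0.0100 + 0.0961 = 0.2240
B_B = 1 / 0.2240 = 4.4643
Ranking by B (broadest → narrowest): Species C (4.85) > Species B (4.46) > Species A (3.98)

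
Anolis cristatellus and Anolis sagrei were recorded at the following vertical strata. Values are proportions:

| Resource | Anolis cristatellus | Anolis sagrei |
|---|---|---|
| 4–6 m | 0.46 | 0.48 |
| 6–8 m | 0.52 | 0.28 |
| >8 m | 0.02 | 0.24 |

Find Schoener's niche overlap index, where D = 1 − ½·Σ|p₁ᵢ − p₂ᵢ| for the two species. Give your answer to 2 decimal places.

Σ|p₁ᵢ − p₂ᵢ| = 0.02 + 0.24 + 0.22 = 0.48
D = 1 − ½ × 0.48 = 1 − 0.240 = 0.7600

0.76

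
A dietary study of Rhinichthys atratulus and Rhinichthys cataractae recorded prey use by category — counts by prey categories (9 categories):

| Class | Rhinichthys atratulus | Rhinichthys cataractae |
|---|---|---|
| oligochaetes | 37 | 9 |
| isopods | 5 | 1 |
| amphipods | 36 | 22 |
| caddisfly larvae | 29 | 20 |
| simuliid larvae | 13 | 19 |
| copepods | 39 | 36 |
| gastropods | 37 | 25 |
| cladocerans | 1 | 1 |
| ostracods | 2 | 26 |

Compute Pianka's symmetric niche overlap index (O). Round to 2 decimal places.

Proportions for Rhinichthys atratulus (n=199): 37/199=0.1859, 5/199=0.0251, 36/199=0.1809, 29/199=0.1457, 13/199=0.0653, 39/199=0.1960, 37/199=0.1859, 1/199=0.0050, 2/199=0.0101
Proportions for Rhinichthys cataractae (n=159): 9/159=0.0566, 1/159=0.0063, 22/159=0.1384, 20/159=0.1258, 19/159=0.1195, 36/159=0.2264, 25/159=0.1572, 1/159=0.0063, 26/159=0.1635
Σ p₁ᵢp₂ᵢ = 0.010522 + 0.000158 + 0.025037 + 0.018329 + 0.007803 + 0.044374 + 0.029223 + 0.000032 + 0.001651 = 0.137129
Σp_1ᵢ² = 0.1859² + 0.0251² + 0.1809² + 0.1457² + 0.0653² + 0.1960² + 0.1859² + 0.0050² + 0.0101² = 0.034559 + 0.000630 + 0.032725 + 0.021228 + 0.004264 + 0.038416 + 0.034559 + 0.000025 + 0.000102 = 0.166508
Σp_2ᵢ² = 0.0566² + 0.0063² + 0.1384² + 0.1258² + 0.1195² + 0.2264² + 0.1572² + 0.0063² + 0.1635² = 0.003204 + 0.000040 + 0.019155 + 0.015826 + 0.014280 + 0.051257 + 0.024712 + 0.000040 + 0.026732 = 0.155246
O = 0.137129 / √(0.166508 × 0.155246) = 0.137129 / 0.1607784 = 0.8529

0.85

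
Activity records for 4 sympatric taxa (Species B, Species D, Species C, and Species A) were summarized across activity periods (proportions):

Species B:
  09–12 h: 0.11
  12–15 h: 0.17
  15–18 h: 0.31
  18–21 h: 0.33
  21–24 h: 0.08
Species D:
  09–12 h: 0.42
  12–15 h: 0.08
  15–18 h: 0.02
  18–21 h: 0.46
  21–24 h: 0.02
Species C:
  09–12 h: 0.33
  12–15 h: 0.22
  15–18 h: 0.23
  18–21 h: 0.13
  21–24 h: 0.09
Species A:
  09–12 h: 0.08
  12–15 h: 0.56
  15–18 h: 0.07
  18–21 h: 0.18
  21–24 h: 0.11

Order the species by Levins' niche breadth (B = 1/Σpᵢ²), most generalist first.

Σp_Bᵢ² = 0.11² + 0.17² + 0.31² + 0.33² + 0.08² = 0.0121 + 0.0289 + 0.0961 + 0.1089 + 0.0064 = 0.2524
B_B = 1 / 0.2524 = 3.9620
Σp_Dᵢ² = 0.42² + 0.08² + 0.02² + 0.46² + 0.02² = 0.1764 + 0.0064 + 0.0004 + 0.2116 + 0.0004 = 0.3952
B_D = 1 / 0.3952 = 2.5304
Σp_Cᵢ² = 0.33² + 0.22² + 0.23² + 0.13² + 0.09² = 0.1089 + 0.0484 + 0.0529 + 0.0169 + 0.0081 = 0.2352
B_C = 1 / 0.2352 = 4.2517
Σp_Aᵢ² = 0.08² + 0.56² + 0.07² + 0.18² + 0.11² = 0.0064 + 0.3136 + 0.0049 + 0.0324 + 0.0121 = 0.3694
B_A = 1 / 0.3694 = 2.7071
Ranking by B (broadest → narrowest): Species C (4.25) > Species B (3.96) > Species A (2.71) > Species D (2.53)

Species C > Species B > Species A > Species D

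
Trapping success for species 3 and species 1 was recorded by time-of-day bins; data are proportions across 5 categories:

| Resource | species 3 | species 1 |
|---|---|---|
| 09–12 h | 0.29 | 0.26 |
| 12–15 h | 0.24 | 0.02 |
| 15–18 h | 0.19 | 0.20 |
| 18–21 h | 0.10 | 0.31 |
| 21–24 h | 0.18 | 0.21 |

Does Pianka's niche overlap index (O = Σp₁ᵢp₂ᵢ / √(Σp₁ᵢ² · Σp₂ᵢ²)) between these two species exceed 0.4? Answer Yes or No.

Yes

Σ p₁ᵢp₂ᵢ = 0.0754 + 0.0048 + 0.0380 + 0.0310 + 0.0378 = 0.1870
Σp_1ᵢ² = 0.29² + 0.24² + 0.19² + 0.10² + 0.18² = 0.0841 + 0.0576 + 0.0361 + 0.0100 + 0.0324 = 0.2202
Σp_2ᵢ² = 0.26² + 0.02² + 0.20² + 0.31² + 0.21² = 0.0676 + 0.0004 + 0.0400 + 0.0961 + 0.0441 = 0.2482
O = 0.1870 / √(0.2202 × 0.2482) = 0.1870 / 0.23378 = 0.7999
O = 0.7999 > 0.4 → Yes.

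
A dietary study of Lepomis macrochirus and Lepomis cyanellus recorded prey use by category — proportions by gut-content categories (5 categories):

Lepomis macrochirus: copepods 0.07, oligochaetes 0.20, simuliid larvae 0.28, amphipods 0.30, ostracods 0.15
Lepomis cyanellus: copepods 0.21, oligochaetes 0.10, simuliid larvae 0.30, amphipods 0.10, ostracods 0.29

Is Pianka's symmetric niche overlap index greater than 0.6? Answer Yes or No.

Σ p₁ᵢp₂ᵢ = 0.0147 + 0.0200 + 0.0840 + 0.0300 + 0.0435 = 0.1922
Σp_1ᵢ² = 0.07² + 0.20² + 0.28² + 0.30² + 0.15² = 0.0049 + 0.0400 + 0.0784 + 0.0900 + 0.0225 = 0.2358
Σp_2ᵢ² = 0.21² + 0.10² + 0.30² + 0.10² + 0.29² = 0.0441 + 0.0100 + 0.0900 + 0.0100 + 0.0841 = 0.2382
O = 0.1922 / √(0.2358 × 0.2382) = 0.1922 / 0.23700 = 0.8110
O = 0.8110 > 0.6 → Yes.

Yes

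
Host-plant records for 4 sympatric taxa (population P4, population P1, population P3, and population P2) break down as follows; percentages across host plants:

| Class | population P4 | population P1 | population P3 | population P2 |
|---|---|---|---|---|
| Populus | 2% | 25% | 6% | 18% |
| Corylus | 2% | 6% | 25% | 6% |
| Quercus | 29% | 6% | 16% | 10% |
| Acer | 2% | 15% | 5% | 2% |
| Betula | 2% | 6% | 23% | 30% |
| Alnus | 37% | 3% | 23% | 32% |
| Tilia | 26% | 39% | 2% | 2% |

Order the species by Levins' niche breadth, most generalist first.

Convert percentages to proportions (divide by 100).
Σp_P4ᵢ² = 0.02² + 0.02² + 0.29² + 0.02² + 0.02² + 0.37² + 0.26² = 0.0004 + 0.0004 + 0.0841 + 0.0004 + 0.0004 + 0.1369 + 0.0676 = 0.2902
B_P4 = 1 / 0.2902 = 3.4459
Σp_P1ᵢ² = 0.25² + 0.06² + 0.06² + 0.15² + 0.06² + 0.03² + 0.39² = 0.0625 + 0.0036 + 0.0036 + 0.0225 + 0.0036 + 0.0009 + 0.1521 = 0.2488
B_P1 = 1 / 0.2488 = 4.0193
Σp_P3ᵢ² = 0.06² + 0.25² + 0.16² + 0.05² + 0.23² + 0.23² + 0.02² = 0.0036 + 0.0625 + 0.0256 + 0.0025 + 0.0529 + 0.0529 + 0.0004 = 0.2004
B_P3 = 1 / 0.2004 = 4.9900
Σp_P2ᵢ² = 0.18² + 0.06² + 0.10² + 0.02² + 0.30² + 0.32² + 0.02² = 0.0324 + 0.0036 + 0.0100 + 0.0004 + 0.0900 + 0.1024 + 0.0004 = 0.2392
B_P2 = 1 / 0.2392 = 4.1806
Ranking by B (broadest → narrowest): population P3 (4.99) > population P2 (4.18) > population P1 (4.02) > population P4 (3.45)

population P3 > population P2 > population P1 > population P4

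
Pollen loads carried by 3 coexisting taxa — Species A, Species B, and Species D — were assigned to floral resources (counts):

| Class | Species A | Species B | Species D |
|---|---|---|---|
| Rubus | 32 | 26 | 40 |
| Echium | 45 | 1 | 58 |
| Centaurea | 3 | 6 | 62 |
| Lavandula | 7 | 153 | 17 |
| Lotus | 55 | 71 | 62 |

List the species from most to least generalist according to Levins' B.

Proportions for Species A (n=142): 32/142=0.2254, 45/142=0.3169, 3/142=0.0211, 7/142=0.0493, 55/142=0.3873
Proportions for Species B (n=257): 26/257=0.1012, 1/257=0.0039, 6/257=0.0233, 153/257=0.5953, 71/257=0.2763
Proportions for Species D (n=239): 40/239=0.1674, 58/239=0.2427, 62/239=0.2594, 17/239=0.0711, 62/239=0.2594
Σp_Aᵢ² = 0.2254² + 0.3169² + 0.0211² + 0.0493² + 0.3873² = 0.050805 + 0.100426 + 0.000445 + 0.002430 + 0.150001 = 0.304107
B_A = 1 / 0.304107 = 3.2883
Σp_Bᵢ² = 0.1012² + 0.0039² + 0.0233² + 0.5953² + 0.2763² = 0.010241 + 0.000015 + 0.000543 + 0.354382 + 0.076342 = 0.441523
B_B = 1 / 0.441523 = 2.2649
Σp_Dᵢ² = 0.1674² + 0.2427² + 0.2594² + 0.0711² + 0.2594² = 0.028023 + 0.058903 + 0.067288 + 0.005055 + 0.067288 = 0.226557
B_D = 1 / 0.226557 = 4.4139
Ranking by B (broadest → narrowest): Species D (4.41) > Species A (3.29) > Species B (2.26)

Species D > Species A > Species B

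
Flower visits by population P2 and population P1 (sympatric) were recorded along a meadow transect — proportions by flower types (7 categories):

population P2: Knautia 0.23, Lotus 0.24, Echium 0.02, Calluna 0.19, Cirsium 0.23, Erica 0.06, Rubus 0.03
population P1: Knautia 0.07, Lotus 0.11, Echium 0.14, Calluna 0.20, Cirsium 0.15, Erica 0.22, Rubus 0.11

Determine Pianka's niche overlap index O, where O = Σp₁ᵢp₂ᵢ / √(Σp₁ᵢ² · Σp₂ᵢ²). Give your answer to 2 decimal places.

Σ p₁ᵢp₂ᵢ = 0.0161 + 0.0264 + 0.0028 + 0.0380 + 0.0345 + 0.0132 + 0.0033 = 0.1343
Σp_1ᵢ² = 0.23² + 0.24² + 0.02² + 0.19² + 0.23² + 0.06² + 0.03² = 0.0529 + 0.0576 + 0.0004 + 0.0361 + 0.0529 + 0.0036 + 0.0009 = 0.2044
Σp_2ᵢ² = 0.07² + 0.11² + 0.14² + 0.20² + 0.15² + 0.22² + 0.11² = 0.0049 + 0.0121 + 0.0196 + 0.0400 + 0.0225 + 0.0484 + 0.0121 = 0.1596
O = 0.1343 / √(0.2044 × 0.1596) = 0.1343 / 0.18062 = 0.7435

0.74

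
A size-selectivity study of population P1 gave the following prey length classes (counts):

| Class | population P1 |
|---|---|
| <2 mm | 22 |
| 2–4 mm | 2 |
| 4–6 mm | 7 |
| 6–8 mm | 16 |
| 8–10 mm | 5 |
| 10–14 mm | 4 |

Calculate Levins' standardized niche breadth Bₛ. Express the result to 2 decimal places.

0.55

Proportions for population P1 (n=56): 22/56=0.3929, 2/56=0.0357, 7/56=0.1250, 16/56=0.2857, 5/56=0.0893, 4/56=0.0714
Σpᵢ² = 0.3929² + 0.0357² + 0.1250² + 0.2857² + 0.0893² + 0.0714² = 0.154370 + 0.001274 + 0.015625 + 0.081624 + 0.007974 + 0.005098 = 0.265965
B = 1 / 0.265965 = 3.7599
Bₛ = (B − 1)/(n − 1) = (3.7599 − 1)/(6 − 1) = 2.7599/5 = 0.5520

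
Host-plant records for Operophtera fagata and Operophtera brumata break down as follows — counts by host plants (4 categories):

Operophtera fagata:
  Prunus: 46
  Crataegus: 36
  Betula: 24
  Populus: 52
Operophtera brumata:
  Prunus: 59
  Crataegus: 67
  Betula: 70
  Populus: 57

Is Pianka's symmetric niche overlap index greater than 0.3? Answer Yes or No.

Proportions for Operophtera fagata (n=158): 46/158=0.2911, 36/158=0.2278, 24/158=0.1519, 52/158=0.3291
Proportions for Operophtera brumata (n=253): 59/253=0.2332, 67/253=0.2648, 70/253=0.2767, 57/253=0.2253
Σ p₁ᵢp₂ᵢ = 0.067885 + 0.060321 + 0.042031 + 0.074146 = 0.244383
Σp_1ᵢ² = 0.2911² + 0.2278² + 0.1519² + 0.3291² = 0.084739 + 0.051893 + 0.023074 + 0.108307 = 0.268013
Σp_2ᵢ² = 0.2332² + 0.2648² + 0.2767² + 0.2253² = 0.054382 + 0.070119 + 0.076563 + 0.050760 = 0.251824
O = 0.244383 / √(0.268013 × 0.251824) = 0.244383 / 0.2597924 = 0.9407
O = 0.9407 > 0.3 → Yes.

Yes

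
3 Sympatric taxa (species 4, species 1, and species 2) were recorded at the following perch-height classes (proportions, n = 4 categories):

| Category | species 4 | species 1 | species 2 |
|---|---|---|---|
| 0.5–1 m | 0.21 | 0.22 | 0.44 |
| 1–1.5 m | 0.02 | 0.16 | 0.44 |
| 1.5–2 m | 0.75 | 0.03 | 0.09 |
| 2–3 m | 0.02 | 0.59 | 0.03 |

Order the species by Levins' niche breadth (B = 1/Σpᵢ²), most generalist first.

Σp_4ᵢ² = 0.21² + 0.02² + 0.75² + 0.02² = 0.0441 + 0.0004 + 0.5625 + 0.0004 = 0.6074
B_4 = 1 / 0.6074 = 1.6464
Σp_1ᵢ² = 0.22² + 0.16² + 0.03² + 0.59² = 0.0484 + 0.0256 + 0.0009 + 0.3481 = 0.4230
B_1 = 1 / 0.4230 = 2.3641
Σp_2ᵢ² = 0.44² + 0.44² + 0.09² + 0.03² = 0.1936 + 0.1936 + 0.0081 + 0.0009 = 0.3962
B_2 = 1 / 0.3962 = 2.5240
Ranking by B (broadest → narrowest): species 2 (2.52) > species 1 (2.36) > species 4 (1.65)

species 2 > species 1 > species 4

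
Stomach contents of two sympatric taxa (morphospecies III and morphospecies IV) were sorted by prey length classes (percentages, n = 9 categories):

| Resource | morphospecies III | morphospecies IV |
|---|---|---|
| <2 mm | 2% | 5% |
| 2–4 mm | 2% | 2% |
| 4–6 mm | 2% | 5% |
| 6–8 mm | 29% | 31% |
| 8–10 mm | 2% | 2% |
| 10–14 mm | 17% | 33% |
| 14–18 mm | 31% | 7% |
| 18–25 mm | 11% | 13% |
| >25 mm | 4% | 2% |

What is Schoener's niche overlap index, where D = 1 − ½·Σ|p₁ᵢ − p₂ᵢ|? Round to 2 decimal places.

0.74

Convert percentages to proportions (divide by 100).
Σ|p₁ᵢ − p₂ᵢ| = 0.03 + 0.00 + 0.03 + 0.02 + 0.00 + 0.16 + 0.24 + 0.02 + 0.02 = 0.52
D = 1 − ½ × 0.52 = 1 − 0.260 = 0.7400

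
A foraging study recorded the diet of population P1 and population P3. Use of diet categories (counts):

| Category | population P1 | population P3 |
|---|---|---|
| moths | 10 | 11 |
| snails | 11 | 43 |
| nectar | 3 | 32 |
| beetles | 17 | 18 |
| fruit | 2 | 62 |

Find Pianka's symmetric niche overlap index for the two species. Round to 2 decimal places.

Proportions for population P1 (n=43): 10/43=0.2326, 11/43=0.2558, 3/43=0.0698, 17/43=0.3953, 2/43=0.0465
Proportions for population P3 (n=166): 11/166=0.0663, 43/166=0.2590, 32/166=0.1928, 18/166=0.1084, 62/166=0.3735
Σ p₁ᵢp₂ᵢ = 0.015421 + 0.066252 + 0.013457 + 0.042851 + 0.017368 = 0.155349
Σp_1ᵢ² = 0.2326² + 0.2558² + 0.0698² + 0.3953² + 0.0465² = 0.054103 + 0.065434 + 0.004872 + 0.156262 + 0.002162 = 0.282833
Σp_2ᵢ² = 0.0663² + 0.2590² + 0.1928² + 0.1084² + 0.3735² = 0.004396 + 0.067081 + 0.037172 + 0.011751 + 0.139502 = 0.259902
O = 0.155349 / √(0.282833 × 0.259902) = 0.155349 / 0.2711252 = 0.5730

0.57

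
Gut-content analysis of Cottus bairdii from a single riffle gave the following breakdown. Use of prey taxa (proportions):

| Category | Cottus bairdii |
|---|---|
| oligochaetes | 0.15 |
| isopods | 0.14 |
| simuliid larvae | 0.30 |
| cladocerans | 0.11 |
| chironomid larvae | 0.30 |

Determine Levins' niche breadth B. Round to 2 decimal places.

Σpᵢ² = 0.15² + 0.14² + 0.30² + 0.11² + 0.30² = 0.0225 + 0.0196 + 0.0900 + 0.0121 + 0.0900 = 0.2342
B = 1 / 0.2342 = 4.2699

4.27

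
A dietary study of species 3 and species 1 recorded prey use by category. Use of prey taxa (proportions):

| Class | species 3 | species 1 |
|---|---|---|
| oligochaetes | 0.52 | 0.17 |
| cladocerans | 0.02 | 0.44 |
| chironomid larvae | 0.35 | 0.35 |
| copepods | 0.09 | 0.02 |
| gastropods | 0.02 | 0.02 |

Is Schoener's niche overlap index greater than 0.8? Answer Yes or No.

Σ|p₁ᵢ − p₂ᵢ| = 0.35 + 0.42 + 0.00 + 0.07 + 0.00 = 0.84
D = 1 − ½ × 0.84 = 1 − 0.420 = 0.5800
D = 0.5800 < 0.8 → No.

No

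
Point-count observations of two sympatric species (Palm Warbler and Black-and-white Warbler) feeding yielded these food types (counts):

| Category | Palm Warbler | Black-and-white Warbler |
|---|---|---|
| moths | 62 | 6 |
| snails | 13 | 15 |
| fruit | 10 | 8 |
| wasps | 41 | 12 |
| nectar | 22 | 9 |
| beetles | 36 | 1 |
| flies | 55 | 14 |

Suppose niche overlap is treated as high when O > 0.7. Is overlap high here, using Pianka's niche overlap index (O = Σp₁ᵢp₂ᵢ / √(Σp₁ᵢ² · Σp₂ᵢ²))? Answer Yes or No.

Proportions for Palm Warbler (n=239): 62/239=0.2594, 13/239=0.0544, 10/239=0.0418, 41/239=0.1715, 22/239=0.0921, 36/239=0.1506, 55/239=0.2301
Proportions for Black-and-white Warbler (n=65): 6/65=0.0923, 15/65=0.2308, 8/65=0.1231, 12/65=0.1846, 9/65=0.1385, 1/65=0.0154, 14/65=0.2154
Σ p₁ᵢp₂ᵢ = 0.023943 + 0.012556 + 0.005146 + 0.031659 + 0.012756 + 0.002319 + 0.049564 = 0.137943
Σp_1ᵢ² = 0.2594² + 0.0544² + 0.0418² + 0.1715² + 0.0921² + 0.1506² + 0.2301² = 0.067288 + 0.002959 + 0.001747 + 0.029412 + 0.008482 + 0.022680 + 0.052946 = 0.185514
Σp_2ᵢ² = 0.0923² + 0.2308² + 0.1231² + 0.1846² + 0.1385² + 0.0154² + 0.2154² = 0.008519 + 0.053269 + 0.015154 + 0.034077 + 0.019182 + 0.000237 + 0.046397 = 0.176835
O = 0.137943 / √(0.185514 × 0.176835) = 0.137943 / 0.1811225 = 0.7616
O = 0.7616 > 0.7 → Yes.

Yes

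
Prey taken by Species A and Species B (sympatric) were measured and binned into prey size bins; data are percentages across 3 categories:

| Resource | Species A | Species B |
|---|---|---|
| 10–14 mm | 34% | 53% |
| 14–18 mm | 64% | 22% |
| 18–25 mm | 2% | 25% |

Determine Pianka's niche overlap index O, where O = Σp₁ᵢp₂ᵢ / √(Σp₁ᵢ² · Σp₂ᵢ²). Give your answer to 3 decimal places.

0.718

Convert percentages to proportions (divide by 100).
Σ p₁ᵢp₂ᵢ = 0.1802 + 0.1408 + 0.0050 = 0.3260
Σp_1ᵢ² = 0.34² + 0.64² + 0.02² = 0.1156 + 0.4096 + 0.0004 = 0.5256
Σp_2ᵢ² = 0.53² + 0.22² + 0.25² = 0.2809 + 0.0484 + 0.0625 = 0.3918
O = 0.3260 / √(0.5256 × 0.3918) = 0.3260 / 0.453795 = 0.71839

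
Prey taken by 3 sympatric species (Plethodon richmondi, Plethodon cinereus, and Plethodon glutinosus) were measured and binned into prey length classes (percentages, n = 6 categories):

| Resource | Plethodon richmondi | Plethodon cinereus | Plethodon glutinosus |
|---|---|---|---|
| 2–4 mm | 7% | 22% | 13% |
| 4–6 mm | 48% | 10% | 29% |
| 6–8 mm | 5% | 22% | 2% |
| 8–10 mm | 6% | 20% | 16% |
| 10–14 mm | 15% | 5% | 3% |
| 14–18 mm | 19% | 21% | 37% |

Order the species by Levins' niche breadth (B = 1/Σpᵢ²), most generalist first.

Plethodon cinereus > Plethodon glutinosus > Plethodon richmondi

Convert percentages to proportions (divide by 100).
Σp_richᵢ² = 0.07² + 0.48² + 0.05² + 0.06² + 0.15² + 0.19² = 0.0049 + 0.2304 + 0.0025 + 0.0036 + 0.0225 + 0.0361 = 0.3000
B_rich = 1 / 0.3000 = 3.3333
Σp_cineᵢ² = 0.22² + 0.10² + 0.22² + 0.20² + 0.05² + 0.21² = 0.0484 + 0.0100 + 0.0484 + 0.0400 + 0.0025 + 0.0441 = 0.1934
B_cine = 1 / 0.1934 = 5.1706
Σp_glutᵢ² = 0.13² + 0.29² + 0.02² + 0.16² + 0.03² + 0.37² = 0.0169 + 0.0841 + 0.0004 + 0.0256 + 0.0009 + 0.1369 = 0.2648
B_glut = 1 / 0.2648 = 3.7764
Ranking by B (broadest → narrowest): Plethodon cinereus (5.17) > Plethodon glutinosus (3.78) > Plethodon richmondi (3.33)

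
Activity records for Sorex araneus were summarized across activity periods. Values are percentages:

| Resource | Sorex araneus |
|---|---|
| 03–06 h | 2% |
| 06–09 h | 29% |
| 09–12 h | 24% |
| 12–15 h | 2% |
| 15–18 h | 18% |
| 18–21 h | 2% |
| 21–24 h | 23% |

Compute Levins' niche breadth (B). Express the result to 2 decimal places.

4.38

Convert percentages to proportions (divide by 100).
Σpᵢ² = 0.02² + 0.29² + 0.24² + 0.02² + 0.18² + 0.02² + 0.23² = 0.0004 + 0.0841 + 0.0576 + 0.0004 + 0.0324 + 0.0004 + 0.0529 = 0.2282
B = 1 / 0.2282 = 4.3821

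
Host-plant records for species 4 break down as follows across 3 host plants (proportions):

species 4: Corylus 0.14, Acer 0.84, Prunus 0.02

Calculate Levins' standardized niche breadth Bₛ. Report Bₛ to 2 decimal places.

0.19

Σpᵢ² = 0.14² + 0.84² + 0.02² = 0.0196 + 0.7056 + 0.0004 = 0.7256
B = 1 / 0.7256 = 1.3782
Bₛ = (B − 1)/(n − 1) = (1.3782 − 1)/(3 − 1) = 0.3782/2 = 0.1891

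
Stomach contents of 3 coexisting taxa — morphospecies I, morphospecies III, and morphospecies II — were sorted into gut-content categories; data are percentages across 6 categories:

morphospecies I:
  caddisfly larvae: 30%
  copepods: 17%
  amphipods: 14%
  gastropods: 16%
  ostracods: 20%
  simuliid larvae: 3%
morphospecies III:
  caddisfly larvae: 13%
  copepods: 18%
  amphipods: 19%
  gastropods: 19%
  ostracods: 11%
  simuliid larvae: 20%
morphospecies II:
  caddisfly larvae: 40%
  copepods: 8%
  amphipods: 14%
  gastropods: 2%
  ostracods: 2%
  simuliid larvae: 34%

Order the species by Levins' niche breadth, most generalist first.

morphospecies III > morphospecies I > morphospecies II

Convert percentages to proportions (divide by 100).
Σp_Iᵢ² = 0.30² + 0.17² + 0.14² + 0.16² + 0.20² + 0.03² = 0.0900 + 0.0289 + 0.0196 + 0.0256 + 0.0400 + 0.0009 = 0.2050
B_I = 1 / 0.2050 = 4.8780
Σp_IIIᵢ² = 0.13² + 0.18² + 0.19² + 0.19² + 0.11² + 0.20² = 0.0169 + 0.0324 + 0.0361 + 0.0361 + 0.0121 + 0.0400 = 0.1736
B_III = 1 / 0.1736 = 5.7604
Σp_IIᵢ² = 0.40² + 0.08² + 0.14² + 0.02² + 0.02² + 0.34² = 0.1600 + 0.0064 + 0.0196 + 0.0004 + 0.0004 + 0.1156 = 0.3024
B_II = 1 / 0.3024 = 3.3069
Ranking by B (broadest → narrowest): morphospecies III (5.76) > morphospecies I (4.88) > morphospecies II (3.31)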